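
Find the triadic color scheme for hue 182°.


Triadic: equally spaced at 120° intervals
H1 = 182°
H2 = (182 + 120) mod 360 = 302°
H3 = (182 + 240) mod 360 = 62°
Triadic = 182°, 302°, 62°


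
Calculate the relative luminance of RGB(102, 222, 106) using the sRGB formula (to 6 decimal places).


Linearize each channel (sRGB transfer function): c = v/255; c_lin = c/12.92 if c ≤ 0.04045, else ((c+0.055)/1.055)^2.4
  R: 102/255 ≈ 0.400000 > 0.04045 → ((0.400000+0.055)/1.055)^2.4 ≈ 0.132868
  G: 222/255 ≈ 0.870588 > 0.04045 → ((0.870588+0.055)/1.055)^2.4 ≈ 0.730461
  B: 106/255 ≈ 0.415686 > 0.04045 → ((0.415686+0.055)/1.055)^2.4 ≈ 0.144128
R_lin = 0.132868, G_lin = 0.730461, B_lin = 0.144128
L = 0.2126×R + 0.7152×G + 0.0722×B
L = 0.2126×0.132868 + 0.7152×0.730461 + 0.0722×0.144128
L ≈ 0.561079


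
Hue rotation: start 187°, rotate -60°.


New hue = (H + rotation) mod 360
New hue = (187 -60) mod 360
= 127 mod 360
= 127°


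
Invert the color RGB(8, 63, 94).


Invert: (255-R, 255-G, 255-B)
R: 255-8 = 247
G: 255-63 = 192
B: 255-94 = 161
= RGB(247, 192, 161)


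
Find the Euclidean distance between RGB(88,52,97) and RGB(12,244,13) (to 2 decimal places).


d = √[(R₁-R₂)² + (G₁-G₂)² + (B₁-B₂)²]
d = √[(88-12)² + (52-244)² + (97-13)²]
d = √[5776 + 36864 + 7056]
d = √49696
d ≈ 222.93


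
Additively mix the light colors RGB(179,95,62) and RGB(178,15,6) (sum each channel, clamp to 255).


Additive: each channel = min(255, C₁+C₂)
R: 179+178 = 357 → 255
G: 95+15 = 110 → 110
B: 62+6 = 68 → 68
= RGB(255, 110, 68)


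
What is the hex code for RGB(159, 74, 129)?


R = 159 → 9F (hex)
G = 74 → 4A (hex)
B = 129 → 81 (hex)
Hex = #9F4A81


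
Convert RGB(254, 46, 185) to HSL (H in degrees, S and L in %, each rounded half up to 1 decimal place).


Normalize: R'=254/255≈0.9961, G'=46/255≈0.1804, B'=185/255≈0.7255
Max=254/255, Min=46/255, Δ=Max-Min=208/255
L = (Max+Min)/2 = (254+46)/510 = 300/510 = 0.58823… → L = 58.8%
L > 0.5 → S = Δ/(2-Max-Min) = 208/(510-254-46) = 208/210 = 0.99047… → S = 99.0%
(the 1/255 factors cancel in S and H, so raw channel differences can be used)
Max is R' → H = 60 × (((G-B)/Δ) mod 6) = 60 × (((46-185)/208) mod 6)
  (-139)/208 = -0.6682…; negative, so add 6 → 5.3317…
  H = 60 × 5.3317… = 319.903…° → H = 319.9°
= HSL(319.9°, 99.0%, 58.8%)


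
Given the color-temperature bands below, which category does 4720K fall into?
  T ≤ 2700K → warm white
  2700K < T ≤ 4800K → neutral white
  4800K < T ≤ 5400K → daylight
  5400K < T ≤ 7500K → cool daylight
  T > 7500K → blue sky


Temperature: 4720K
2700K < 4720K ≤ 4800K → neutral white
Classification: neutral white


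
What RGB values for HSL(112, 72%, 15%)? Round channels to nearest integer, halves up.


H=112°, S=0.72, L=0.15
C = (1-|2L-1|)×S = (1-|-0.70|)×0.72 = 0.216
H' = H/60 = 112/60 ≈ 1.8667; X = C×(1-|H' mod 2 - 1|) = 0.0288
m = L - C/2 = 0.15 - 0.108 = 0.042
Sector ⌊H'⌋ = 1 → (R',G',B') = (0.0288, 0.216, 0.0)
RGB = ((R'+m)×255, (G'+m)×255, (B'+m)×255) = (18.054, 65.79, 10.71)
Round half up → RGB(18, 66, 11)


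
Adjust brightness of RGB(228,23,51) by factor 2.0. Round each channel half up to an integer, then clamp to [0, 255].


Multiply each channel by 2.0, round half up, clamp to [0, 255]
R: 228×2.0 = 456 → clamp → 255
G: 23×2.0 = 46
B: 51×2.0 = 102
= RGB(255, 46, 102)


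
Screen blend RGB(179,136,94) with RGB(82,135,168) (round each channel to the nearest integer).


Screen: C = 255 - (255-A)×(255-B)/255, rounded to nearest integer
R: 255 - (255-179)×(255-82)/255 = 255 - 13148/255 ≈ 255 - 51.561 = 203.439 → 203
G: 255 - (255-136)×(255-135)/255 = 255 - 14280/255 ≈ 255 - 56.000 = 199.000 → 199
B: 255 - (255-94)×(255-168)/255 = 255 - 14007/255 ≈ 255 - 54.929 = 200.071 → 200
= RGB(203, 199, 200)


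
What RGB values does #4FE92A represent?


4F → 79 (R)
E9 → 233 (G)
2A → 42 (B)
= RGB(79, 233, 42)


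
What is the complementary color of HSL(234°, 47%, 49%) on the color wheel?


Complement = opposite side of color wheel = hue + 180°
H' = (234 + 180) mod 360 = 54°
S and L unchanged.
= HSL(54°, 47%, 49%)


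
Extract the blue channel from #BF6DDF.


Color: #BF6DDF
R = BF = 191
G = 6D = 109
B = DF = 223
Blue = 223


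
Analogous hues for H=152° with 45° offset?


Base hue: 152°
Left analog: (152 - 45) mod 360 = 107°
Right analog: (152 + 45) mod 360 = 197°
Analogous hues = 107° and 197°


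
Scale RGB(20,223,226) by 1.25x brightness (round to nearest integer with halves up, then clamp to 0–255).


Multiply each channel by 1.25, round half up, clamp to [0, 255]
R: 20×1.25 = 25
G: 223×1.25 = 278.75 → round → 279 → clamp → 255
B: 226×1.25 = 282.5 → round → 283 → clamp → 255
= RGB(25, 255, 255)


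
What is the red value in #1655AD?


Color: #1655AD
R = 16 = 22
G = 55 = 85
B = AD = 173
Red = 22


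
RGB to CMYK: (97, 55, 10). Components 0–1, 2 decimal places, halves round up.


R'=97/255≈0.3804, G'=55/255≈0.2157, B'=10/255≈0.0392
K = 1 - max(R',G',B') = 1 - 97/255 = 158/255 = 0.61960… → 0.62
(1-R'-K)/(1-K) simplifies to (max-R)/max with max = 97:
C = (97-97)/97 = 0/97 = 0 → 0.00
M = (97-55)/97 = 42/97 = 0.43298… → 0.43
Y = (97-10)/97 = 87/97 = 0.89690… → 0.90
= CMYK(0.00, 0.43, 0.90, 0.62)


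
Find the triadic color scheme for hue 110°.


Triadic: equally spaced at 120° intervals
H1 = 110°
H2 = (110 + 120) mod 360 = 230°
H3 = (110 + 240) mod 360 = 350°
Triadic = 110°, 230°, 350°


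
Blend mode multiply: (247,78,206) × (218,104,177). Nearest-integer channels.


Multiply: C = A×B/255, rounded to nearest integer
R: 247×218/255 = 53846/255 ≈ 211.161 → 211
G: 78×104/255 = 8112/255 ≈ 31.812 → 32
B: 206×177/255 = 36462/255 ≈ 142.988 → 143
= RGB(211, 32, 143)


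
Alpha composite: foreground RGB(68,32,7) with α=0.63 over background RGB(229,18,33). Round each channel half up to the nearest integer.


C = α×F + (1-α)×B, with 1-α = 0.37
R: 0.63×68 + 0.37×229 = 42.84 + 84.73 = 127.57 → 128
G: 0.63×32 + 0.37×18 = 20.16 + 6.66 = 26.82 → 27
B: 0.63×7 + 0.37×33 = 4.41 + 12.21 = 16.62 → 17
= RGB(128, 27, 17)


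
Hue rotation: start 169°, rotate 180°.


New hue = (H + rotation) mod 360
New hue = (169 + 180) mod 360
= 349 mod 360
= 349°


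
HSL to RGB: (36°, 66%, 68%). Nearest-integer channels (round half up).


H=36°, S=0.66, L=0.68
C = (1-|2L-1|)×S = (1-|0.36|)×0.66 = 0.4224
H' = H/60 = 36/60 ≈ 0.6000; X = C×(1-|H' mod 2 - 1|) = 0.25344
m = L - C/2 = 0.68 - 0.2112 = 0.4688
Sector ⌊H'⌋ = 0 → (R',G',B') = (0.4224, 0.25344, 0.0)
RGB = ((R'+m)×255, (G'+m)×255, (B'+m)×255) = (227.256, 184.1712, 119.544)
Round half up → RGB(227, 184, 120)


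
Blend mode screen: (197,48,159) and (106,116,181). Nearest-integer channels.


Screen: C = 255 - (255-A)×(255-B)/255, rounded to nearest integer
R: 255 - (255-197)×(255-106)/255 = 255 - 8642/255 ≈ 255 - 33.890 = 221.110 → 221
G: 255 - (255-48)×(255-116)/255 = 255 - 28773/255 ≈ 255 - 112.835 = 142.165 → 142
B: 255 - (255-159)×(255-181)/255 = 255 - 7104/255 ≈ 255 - 27.859 = 227.141 → 227
= RGB(221, 142, 227)


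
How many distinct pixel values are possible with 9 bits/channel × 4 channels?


Total bits = 9 bits/channel × 4 channels = 36 bits
Distinct pixel values = 2^36
= 68,719,476,736 pixel values


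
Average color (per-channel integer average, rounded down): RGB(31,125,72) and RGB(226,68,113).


Midpoint: each channel = ⌊(C₁+C₂)/2⌋
R: ⌊(31+226)/2⌋ = 128
G: ⌊(125+68)/2⌋ = 96
B: ⌊(72+113)/2⌋ = 92
= RGB(128, 96, 92)


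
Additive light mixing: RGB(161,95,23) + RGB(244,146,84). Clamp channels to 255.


Additive: each channel = min(255, C₁+C₂)
R: 161+244 = 405 → 255
G: 95+146 = 241 → 241
B: 23+84 = 107 → 107
= RGB(255, 241, 107)


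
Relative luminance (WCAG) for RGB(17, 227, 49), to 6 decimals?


Linearize each channel (sRGB transfer function): c = v/255; c_lin = c/12.92 if c ≤ 0.04045, else ((c+0.055)/1.055)^2.4
  R: 17/255 ≈ 0.066667 > 0.04045 → ((0.066667+0.055)/1.055)^2.4 ≈ 0.005605
  G: 227/255 ≈ 0.890196 > 0.04045 → ((0.890196+0.055)/1.055)^2.4 ≈ 0.768151
  B: 49/255 ≈ 0.192157 > 0.04045 → ((0.192157+0.055)/1.055)^2.4 ≈ 0.030713
R_lin = 0.005605, G_lin = 0.768151, B_lin = 0.030713
L = 0.2126×R + 0.7152×G + 0.0722×B
L = 0.2126×0.005605 + 0.7152×0.768151 + 0.0722×0.030713
L ≈ 0.552791


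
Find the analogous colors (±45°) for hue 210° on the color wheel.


Base hue: 210°
Left analog: (210 - 45) mod 360 = 165°
Right analog: (210 + 45) mod 360 = 255°
Analogous hues = 165° and 255°


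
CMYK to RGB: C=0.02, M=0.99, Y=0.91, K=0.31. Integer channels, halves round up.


R = 255 × (1-C) × (1-K) = 255 × 0.98 × 0.69 = 172.431 → 172
G = 255 × (1-M) × (1-K) = 255 × 0.01 × 0.69 = 1.7595 → 2
B = 255 × (1-Y) × (1-K) = 255 × 0.09 × 0.69 = 15.8355 → 16
= RGB(172, 2, 16)


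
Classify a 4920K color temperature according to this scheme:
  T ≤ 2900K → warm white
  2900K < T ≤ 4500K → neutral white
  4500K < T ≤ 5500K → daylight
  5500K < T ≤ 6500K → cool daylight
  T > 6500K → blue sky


Temperature: 4920K
4500K < 4920K ≤ 5500K → daylight
Classification: daylight


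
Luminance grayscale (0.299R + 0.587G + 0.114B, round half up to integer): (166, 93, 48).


Gray = 0.299×R + 0.587×G + 0.114×B
Gray = 0.299×166 + 0.587×93 + 0.114×48
Gray = 49.634 + 54.591 + 5.472
Gray = 109.697 → round half up → 110
Gray = 110


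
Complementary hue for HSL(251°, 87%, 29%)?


Complement = opposite side of color wheel = hue + 180°
H' = (251 + 180) mod 360 = 71°
S and L unchanged.
= HSL(71°, 87%, 29%)


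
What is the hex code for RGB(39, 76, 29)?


R = 39 → 27 (hex)
G = 76 → 4C (hex)
B = 29 → 1D (hex)
Hex = #274C1D


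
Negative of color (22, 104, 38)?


Invert: (255-R, 255-G, 255-B)
R: 255-22 = 233
G: 255-104 = 151
B: 255-38 = 217
= RGB(233, 151, 217)


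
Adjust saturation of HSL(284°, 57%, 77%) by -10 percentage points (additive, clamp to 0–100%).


Original S = 57%
Adjustment = -10 percentage points
New S = 57 + (-10) = 47
Clamp to [0, 100] → 47
= HSL(284°, 47%, 77%)


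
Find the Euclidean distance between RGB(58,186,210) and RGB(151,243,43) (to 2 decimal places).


d = √[(R₁-R₂)² + (G₁-G₂)² + (B₁-B₂)²]
d = √[(58-151)² + (186-243)² + (210-43)²]
d = √[8649 + 3249 + 27889]
d = √39787
d ≈ 199.47


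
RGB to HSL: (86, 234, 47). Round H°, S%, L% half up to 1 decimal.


Normalize: R'=86/255≈0.3373, G'=234/255≈0.9176, B'=47/255≈0.1843
Max=234/255, Min=47/255, Δ=Max-Min=187/255
L = (Max+Min)/2 = (234+47)/510 = 281/510 = 0.55098… → L = 55.1%
L > 0.5 → S = Δ/(2-Max-Min) = 187/(510-234-47) = 187/229 = 0.81659… → S = 81.7%
(the 1/255 factors cancel in S and H, so raw channel differences can be used)
Max is G' → H = 60 × ((B-R)/Δ + 2) = 60 × ((47-86)/187 + 2)
  -39/187 + 2 = -0.2085… + 2 = 1.7914…
  H = 60 × 1.7914… = 107.486…° → H = 107.5°
= HSL(107.5°, 81.7%, 55.1%)


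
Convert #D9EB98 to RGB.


D9 → 217 (R)
EB → 235 (G)
98 → 152 (B)
= RGB(217, 235, 152)


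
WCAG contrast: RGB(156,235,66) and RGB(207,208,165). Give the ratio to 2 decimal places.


Linearize each sRGB channel c=v/255: c/12.92 if c ≤ 0.04045 else ((c+0.055)/1.055)^2.4
L = 0.2126×R_lin + 0.7152×G_lin + 0.0722×B_lin
Color 1 (156,235,66):
  R=156: 156/255≈0.6118 > 0.04045 → ((0.6118+0.055)/1.055)^2.4 ≈ 0.33245
  G=235: 235/255≈0.9216 > 0.04045 → ((0.9216+0.055)/1.055)^2.4 ≈ 0.83077
  B=66: 66/255≈0.2588 > 0.04045 → ((0.2588+0.055)/1.055)^2.4 ≈ 0.05448
  L1 = 0.2126×0.33245 + 0.7152×0.83077 + 0.0722×0.05448 ≈ 0.66878
Color 2 (207,208,165):
  R=207: 207/255≈0.8118 > 0.04045 → ((0.8118+0.055)/1.055)^2.4 ≈ 0.62396
  G=208: 208/255≈0.8157 > 0.04045 → ((0.8157+0.055)/1.055)^2.4 ≈ 0.63076
  B=165: 165/255≈0.6471 > 0.04045 → ((0.6471+0.055)/1.055)^2.4 ≈ 0.37626
  L2 = 0.2126×0.62396 + 0.7152×0.63076 + 0.0722×0.37626 ≈ 0.61094
Lighter = 0.66878, Darker = 0.61094
Ratio = (L_lighter + 0.05) / (L_darker + 0.05)
Ratio = (0.66878 + 0.05) / (0.61094 + 0.05) = 0.71878 / 0.66094 ≈ 1.0875
Ratio ≈ 1.09:1


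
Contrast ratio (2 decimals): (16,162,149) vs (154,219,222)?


Linearize each sRGB channel c=v/255: c/12.92 if c ≤ 0.04045 else ((c+0.055)/1.055)^2.4
L = 0.2126×R_lin + 0.7152×G_lin + 0.0722×B_lin
Color 1 (16,162,149):
  R=16: 16/255≈0.0627 > 0.04045 → ((0.0627+0.055)/1.055)^2.4 ≈ 0.00518
  G=162: 162/255≈0.6353 > 0.04045 → ((0.6353+0.055)/1.055)^2.4 ≈ 0.36131
  B=149: 149/255≈0.5843 > 0.04045 → ((0.5843+0.055)/1.055)^2.4 ≈ 0.30054
  L1 = 0.2126×0.00518 + 0.7152×0.36131 + 0.0722×0.30054 ≈ 0.28121
Color 2 (154,219,222):
  R=154: 154/255≈0.6039 > 0.04045 → ((0.6039+0.055)/1.055)^2.4 ≈ 0.32314
  G=219: 219/255≈0.8588 > 0.04045 → ((0.8588+0.055)/1.055)^2.4 ≈ 0.70838
  B=222: 222/255≈0.8706 > 0.04045 → ((0.8706+0.055)/1.055)^2.4 ≈ 0.73046
  L2 = 0.2126×0.32314 + 0.7152×0.70838 + 0.0722×0.73046 ≈ 0.62807
Lighter = 0.62807, Darker = 0.28121
Ratio = (L_lighter + 0.05) / (L_darker + 0.05)
Ratio = (0.62807 + 0.05) / (0.28121 + 0.05) = 0.67807 / 0.33121 ≈ 2.0473
Ratio ≈ 2.05:1


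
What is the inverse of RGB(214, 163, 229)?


Invert: (255-R, 255-G, 255-B)
R: 255-214 = 41
G: 255-163 = 92
B: 255-229 = 26
= RGB(41, 92, 26)


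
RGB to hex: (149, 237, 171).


R = 149 → 95 (hex)
G = 237 → ED (hex)
B = 171 → AB (hex)
Hex = #95EDAB


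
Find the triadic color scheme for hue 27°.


Triadic: equally spaced at 120° intervals
H1 = 27°
H2 = (27 + 120) mod 360 = 147°
H3 = (27 + 240) mod 360 = 267°
Triadic = 27°, 147°, 267°


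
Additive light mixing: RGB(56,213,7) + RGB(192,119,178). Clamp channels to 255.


Additive: each channel = min(255, C₁+C₂)
R: 56+192 = 248 → 248
G: 213+119 = 332 → 255
B: 7+178 = 185 → 185
= RGB(248, 255, 185)


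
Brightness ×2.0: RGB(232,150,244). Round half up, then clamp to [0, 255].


Multiply each channel by 2.0, round half up, clamp to [0, 255]
R: 232×2.0 = 464 → clamp → 255
G: 150×2.0 = 300 → clamp → 255
B: 244×2.0 = 488 → clamp → 255
= RGB(255, 255, 255)


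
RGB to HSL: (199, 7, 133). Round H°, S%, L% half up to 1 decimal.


Normalize: R'=199/255≈0.7804, G'=7/255≈0.0275, B'=133/255≈0.5216
Max=199/255, Min=7/255, Δ=Max-Min=192/255
L = (Max+Min)/2 = (199+7)/510 = 206/510 = 0.40392… → L = 40.4%
L ≤ 0.5 → S = Δ/(Max+Min) = 192/(199+7) = 192/206 = 0.93203… → S = 93.2%
(the 1/255 factors cancel in S and H, so raw channel differences can be used)
Max is R' → H = 60 × (((G-B)/Δ) mod 6) = 60 × (((7-133)/192) mod 6)
  (-126)/192 = -0.6562…; negative, so add 6 → 5.3437…
  H = 60 × 5.3437… = 320.625° → H = 320.6°
= HSL(320.6°, 93.2%, 40.4%)


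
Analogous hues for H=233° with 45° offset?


Base hue: 233°
Left analog: (233 - 45) mod 360 = 188°
Right analog: (233 + 45) mod 360 = 278°
Analogous hues = 188° and 278°


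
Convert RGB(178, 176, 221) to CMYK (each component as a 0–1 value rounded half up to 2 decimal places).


R'=178/255≈0.6980, G'=176/255≈0.6902, B'=221/255≈0.8667
K = 1 - max(R',G',B') = 1 - 221/255 = 34/255 = 0.13333… → 0.13
(1-R'-K)/(1-K) simplifies to (max-R)/max with max = 221:
C = (221-178)/221 = 43/221 = 0.19457… → 0.19
M = (221-176)/221 = 45/221 = 0.20361… → 0.20
Y = (221-221)/221 = 0/221 = 0 → 0.00
= CMYK(0.19, 0.20, 0.00, 0.13)


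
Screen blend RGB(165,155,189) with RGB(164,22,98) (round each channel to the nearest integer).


Screen: C = 255 - (255-A)×(255-B)/255, rounded to nearest integer
R: 255 - (255-165)×(255-164)/255 = 255 - 8190/255 ≈ 255 - 32.118 = 222.882 → 223
G: 255 - (255-155)×(255-22)/255 = 255 - 23300/255 ≈ 255 - 91.373 = 163.627 → 164
B: 255 - (255-189)×(255-98)/255 = 255 - 10362/255 ≈ 255 - 40.635 = 214.365 → 214
= RGB(223, 164, 214)


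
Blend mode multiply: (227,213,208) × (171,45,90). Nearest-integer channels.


Multiply: C = A×B/255, rounded to nearest integer
R: 227×171/255 = 38817/255 ≈ 152.224 → 152
G: 213×45/255 = 9585/255 ≈ 37.588 → 38
B: 208×90/255 = 18720/255 ≈ 73.412 → 73
= RGB(152, 38, 73)


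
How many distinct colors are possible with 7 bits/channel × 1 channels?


Total bits = 7 bits/channel × 1 channels = 7 bits
Distinct colors = 2^7
= 128 colors


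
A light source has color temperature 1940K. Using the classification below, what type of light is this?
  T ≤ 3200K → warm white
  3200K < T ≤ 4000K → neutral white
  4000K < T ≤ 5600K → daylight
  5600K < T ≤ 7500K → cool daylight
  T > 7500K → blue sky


Temperature: 1940K
1940K ≤ 3200K → warm white
Classification: warm white


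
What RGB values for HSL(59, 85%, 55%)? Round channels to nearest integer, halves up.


H=59°, S=0.85, L=0.55
C = (1-|2L-1|)×S = (1-|0.10|)×0.85 = 0.765
H' = H/60 = 59/60 ≈ 0.9833; X = C×(1-|H' mod 2 - 1|) = 0.75225
m = L - C/2 = 0.55 - 0.3825 = 0.1675
Sector ⌊H'⌋ = 0 → (R',G',B') = (0.765, 0.75225, 0.0)
RGB = ((R'+m)×255, (G'+m)×255, (B'+m)×255) = (237.7875, 234.53625, 42.7125)
Round half up → RGB(238, 235, 43)


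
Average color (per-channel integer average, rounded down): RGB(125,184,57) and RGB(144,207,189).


Midpoint: each channel = ⌊(C₁+C₂)/2⌋
R: ⌊(125+144)/2⌋ = 134
G: ⌊(184+207)/2⌋ = 195
B: ⌊(57+189)/2⌋ = 123
= RGB(134, 195, 123)


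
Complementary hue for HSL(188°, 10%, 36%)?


Complement = opposite side of color wheel = hue + 180°
H' = (188 + 180) mod 360 = 8°
S and L unchanged.
= HSL(8°, 10%, 36%)


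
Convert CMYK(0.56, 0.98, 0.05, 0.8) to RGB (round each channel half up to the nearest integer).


R = 255 × (1-C) × (1-K) = 255 × 0.44 × 0.20 = 22.44 → 22
G = 255 × (1-M) × (1-K) = 255 × 0.02 × 0.20 = 1.02 → 1
B = 255 × (1-Y) × (1-K) = 255 × 0.95 × 0.20 = 48.45 → 48
= RGB(22, 1, 48)


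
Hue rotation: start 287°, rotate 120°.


New hue = (H + rotation) mod 360
New hue = (287 + 120) mod 360
= 407 mod 360
= 47°


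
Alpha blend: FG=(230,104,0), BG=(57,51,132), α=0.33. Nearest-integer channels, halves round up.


C = α×F + (1-α)×B, with 1-α = 0.67
R: 0.33×230 + 0.67×57 = 75.90 + 38.19 = 114.09 → 114
G: 0.33×104 + 0.67×51 = 34.32 + 34.17 = 68.49 → 68
B: 0.33×0 + 0.67×132 = 0.00 + 88.44 = 88.44 → 88
= RGB(114, 68, 88)


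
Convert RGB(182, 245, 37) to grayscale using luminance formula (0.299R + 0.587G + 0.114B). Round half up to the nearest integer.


Gray = 0.299×R + 0.587×G + 0.114×B
Gray = 0.299×182 + 0.587×245 + 0.114×37
Gray = 54.418 + 143.815 + 4.218
Gray = 202.451 → round half up → 202
Gray = 202


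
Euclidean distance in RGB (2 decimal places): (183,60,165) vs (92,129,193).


d = √[(R₁-R₂)² + (G₁-G₂)² + (B₁-B₂)²]
d = √[(183-92)² + (60-129)² + (165-193)²]
d = √[8281 + 4761 + 784]
d = √13826
d ≈ 117.58


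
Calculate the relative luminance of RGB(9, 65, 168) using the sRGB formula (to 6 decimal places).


Linearize each channel (sRGB transfer function): c = v/255; c_lin = c/12.92 if c ≤ 0.04045, else ((c+0.055)/1.055)^2.4
  R: 9/255 ≈ 0.035294 ≤ 0.04045 → 0.035294/12.92 ≈ 0.002732
  G: 65/255 ≈ 0.254902 > 0.04045 → ((0.254902+0.055)/1.055)^2.4 ≈ 0.052861
  B: 168/255 ≈ 0.658824 > 0.04045 → ((0.658824+0.055)/1.055)^2.4 ≈ 0.391572
R_lin = 0.002732, G_lin = 0.052861, B_lin = 0.391572
L = 0.2126×R + 0.7152×G + 0.0722×B
L = 0.2126×0.002732 + 0.7152×0.052861 + 0.0722×0.391572
L ≈ 0.066658


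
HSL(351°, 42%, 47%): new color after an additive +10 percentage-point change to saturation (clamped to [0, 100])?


Original S = 42%
Adjustment = +10 percentage points
New S = 42 + (10) = 52
Clamp to [0, 100] → 52
= HSL(351°, 52%, 47%)


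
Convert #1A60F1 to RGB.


1A → 26 (R)
60 → 96 (G)
F1 → 241 (B)
= RGB(26, 96, 241)


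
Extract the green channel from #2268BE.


Color: #2268BE
R = 22 = 34
G = 68 = 104
B = BE = 190
Green = 104


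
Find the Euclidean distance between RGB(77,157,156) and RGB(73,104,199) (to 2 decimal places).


d = √[(R₁-R₂)² + (G₁-G₂)² + (B₁-B₂)²]
d = √[(77-73)² + (157-104)² + (156-199)²]
d = √[16 + 2809 + 1849]
d = √4674
d ≈ 68.37


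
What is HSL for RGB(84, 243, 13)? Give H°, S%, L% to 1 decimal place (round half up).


Normalize: R'=84/255≈0.3294, G'=243/255≈0.9529, B'=13/255≈0.0510
Max=243/255, Min=13/255, Δ=Max-Min=230/255
L = (Max+Min)/2 = (243+13)/510 = 256/510 = 0.50196… → L = 50.2%
L > 0.5 → S = Δ/(2-Max-Min) = 230/(510-243-13) = 230/254 = 0.90551… → S = 90.6%
(the 1/255 factors cancel in S and H, so raw channel differences can be used)
Max is G' → H = 60 × ((B-R)/Δ + 2) = 60 × ((13-84)/230 + 2)
  -71/230 + 2 = -0.3086… + 2 = 1.6913…
  H = 60 × 1.6913… = 101.478…° → H = 101.5°
= HSL(101.5°, 90.6%, 50.2%)


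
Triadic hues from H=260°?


Triadic: equally spaced at 120° intervals
H1 = 260°
H2 = (260 + 120) mod 360 = 20°
H3 = (260 + 240) mod 360 = 140°
Triadic = 260°, 20°, 140°


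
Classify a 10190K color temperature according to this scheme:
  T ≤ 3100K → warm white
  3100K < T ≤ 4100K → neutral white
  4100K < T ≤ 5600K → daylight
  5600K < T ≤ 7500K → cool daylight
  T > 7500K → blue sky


Temperature: 10190K
10190K > 7500K → blue sky
Classification: blue sky


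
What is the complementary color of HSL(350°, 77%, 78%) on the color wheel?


Complement = opposite side of color wheel = hue + 180°
H' = (350 + 180) mod 360 = 170°
S and L unchanged.
= HSL(170°, 77%, 78%)


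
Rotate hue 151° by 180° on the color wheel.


New hue = (H + rotation) mod 360
New hue = (151 + 180) mod 360
= 331 mod 360
= 331°


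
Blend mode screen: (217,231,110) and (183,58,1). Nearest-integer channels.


Screen: C = 255 - (255-A)×(255-B)/255, rounded to nearest integer
R: 255 - (255-217)×(255-183)/255 = 255 - 2736/255 ≈ 255 - 10.729 = 244.271 → 244
G: 255 - (255-231)×(255-58)/255 = 255 - 4728/255 ≈ 255 - 18.541 = 236.459 → 236
B: 255 - (255-110)×(255-1)/255 = 255 - 36830/255 ≈ 255 - 144.431 = 110.569 → 111
= RGB(244, 236, 111)


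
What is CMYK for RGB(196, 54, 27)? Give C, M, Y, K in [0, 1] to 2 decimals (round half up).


R'=196/255≈0.7686, G'=54/255≈0.2118, B'=27/255≈0.1059
K = 1 - max(R',G',B') = 1 - 196/255 = 59/255 = 0.23137… → 0.23
(1-R'-K)/(1-K) simplifies to (max-R)/max with max = 196:
C = (196-196)/196 = 0/196 = 0 → 0.00
M = (196-54)/196 = 142/196 = 0.72448… → 0.72
Y = (196-27)/196 = 169/196 = 0.86224… → 0.86
= CMYK(0.00, 0.72, 0.86, 0.23)


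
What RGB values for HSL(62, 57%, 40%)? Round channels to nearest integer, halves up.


H=62°, S=0.57, L=0.40
C = (1-|2L-1|)×S = (1-|-0.20|)×0.57 = 0.456
H' = H/60 = 62/60 ≈ 1.0333; X = C×(1-|H' mod 2 - 1|) = 0.4408
m = L - C/2 = 0.40 - 0.228 = 0.172
Sector ⌊H'⌋ = 1 → (R',G',B') = (0.4408, 0.456, 0.0)
RGB = ((R'+m)×255, (G'+m)×255, (B'+m)×255) = (156.264, 160.14, 43.86)
Round half up → RGB(156, 160, 44)


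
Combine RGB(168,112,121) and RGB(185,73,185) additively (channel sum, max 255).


Additive: each channel = min(255, C₁+C₂)
R: 168+185 = 353 → 255
G: 112+73 = 185 → 185
B: 121+185 = 306 → 255
= RGB(255, 185, 255)


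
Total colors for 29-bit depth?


Colors = 2^bits = 2^29
= 536,870,912 colors


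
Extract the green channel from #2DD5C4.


Color: #2DD5C4
R = 2D = 45
G = D5 = 213
B = C4 = 196
Green = 213


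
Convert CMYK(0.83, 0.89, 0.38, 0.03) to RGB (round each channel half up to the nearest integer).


R = 255 × (1-C) × (1-K) = 255 × 0.17 × 0.97 = 42.0495 → 42
G = 255 × (1-M) × (1-K) = 255 × 0.11 × 0.97 = 27.2085 → 27
B = 255 × (1-Y) × (1-K) = 255 × 0.62 × 0.97 = 153.357 → 153
= RGB(42, 27, 153)


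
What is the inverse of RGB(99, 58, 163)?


Invert: (255-R, 255-G, 255-B)
R: 255-99 = 156
G: 255-58 = 197
B: 255-163 = 92
= RGB(156, 197, 92)


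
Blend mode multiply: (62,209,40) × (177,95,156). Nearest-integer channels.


Multiply: C = A×B/255, rounded to nearest integer
R: 62×177/255 = 10974/255 ≈ 43.035 → 43
G: 209×95/255 = 19855/255 ≈ 77.863 → 78
B: 40×156/255 = 6240/255 ≈ 24.471 → 24
= RGB(43, 78, 24)


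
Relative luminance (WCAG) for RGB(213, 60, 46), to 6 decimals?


Linearize each channel (sRGB transfer function): c = v/255; c_lin = c/12.92 if c ≤ 0.04045, else ((c+0.055)/1.055)^2.4
  R: 213/255 ≈ 0.835294 > 0.04045 → ((0.835294+0.055)/1.055)^2.4 ≈ 0.665387
  G: 60/255 ≈ 0.235294 > 0.04045 → ((0.235294+0.055)/1.055)^2.4 ≈ 0.045186
  B: 46/255 ≈ 0.180392 > 0.04045 → ((0.180392+0.055)/1.055)^2.4 ≈ 0.027321
R_lin = 0.665387, G_lin = 0.045186, B_lin = 0.027321
L = 0.2126×R + 0.7152×G + 0.0722×B
L = 0.2126×0.665387 + 0.7152×0.045186 + 0.0722×0.027321
L ≈ 0.175751


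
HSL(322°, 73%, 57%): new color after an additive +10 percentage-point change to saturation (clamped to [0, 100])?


Original S = 73%
Adjustment = +10 percentage points
New S = 73 + (10) = 83
Clamp to [0, 100] → 83
= HSL(322°, 83%, 57%)


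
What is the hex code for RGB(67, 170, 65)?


R = 67 → 43 (hex)
G = 170 → AA (hex)
B = 65 → 41 (hex)
Hex = #43AA41


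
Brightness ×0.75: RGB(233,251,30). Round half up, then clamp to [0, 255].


Multiply each channel by 0.75, round half up, clamp to [0, 255]
R: 233×0.75 = 174.75 → round → 175
G: 251×0.75 = 188.25 → round → 188
B: 30×0.75 = 22.5 → round → 23
= RGB(175, 188, 23)


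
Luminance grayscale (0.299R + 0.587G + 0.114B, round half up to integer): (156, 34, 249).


Gray = 0.299×R + 0.587×G + 0.114×B
Gray = 0.299×156 + 0.587×34 + 0.114×249
Gray = 46.644 + 19.958 + 28.386
Gray = 94.988 → round half up → 95
Gray = 95


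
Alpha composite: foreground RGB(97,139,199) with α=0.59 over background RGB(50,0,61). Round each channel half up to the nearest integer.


C = α×F + (1-α)×B, with 1-α = 0.41
R: 0.59×97 + 0.41×50 = 57.23 + 20.50 = 77.73 → 78
G: 0.59×139 + 0.41×0 = 82.01 + 0.00 = 82.01 → 82
B: 0.59×199 + 0.41×61 = 117.41 + 25.01 = 142.42 → 142
= RGB(78, 82, 142)


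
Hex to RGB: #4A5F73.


4A → 74 (R)
5F → 95 (G)
73 → 115 (B)
= RGB(74, 95, 115)


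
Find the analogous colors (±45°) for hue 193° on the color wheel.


Base hue: 193°
Left analog: (193 - 45) mod 360 = 148°
Right analog: (193 + 45) mod 360 = 238°
Analogous hues = 148° and 238°


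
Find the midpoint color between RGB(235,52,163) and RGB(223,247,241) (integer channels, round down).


Midpoint: each channel = ⌊(C₁+C₂)/2⌋
R: ⌊(235+223)/2⌋ = 229
G: ⌊(52+247)/2⌋ = 149
B: ⌊(163+241)/2⌋ = 202
= RGB(229, 149, 202)


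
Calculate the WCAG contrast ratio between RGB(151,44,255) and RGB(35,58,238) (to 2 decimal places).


Linearize each sRGB channel c=v/255: c/12.92 if c ≤ 0.04045 else ((c+0.055)/1.055)^2.4
L = 0.2126×R_lin + 0.7152×G_lin + 0.0722×B_lin
Color 1 (151,44,255):
  R=151: 151/255≈0.5922 > 0.04045 → ((0.5922+0.055)/1.055)^2.4 ≈ 0.30947
  G=44: 44/255≈0.1725 > 0.04045 → ((0.1725+0.055)/1.055)^2.4 ≈ 0.02519
  B=255: 255/255≈1.0000 > 0.04045 → ((1.0000+0.055)/1.055)^2.4 ≈ 1.00000
  L1 = 0.2126×0.30947 + 0.7152×0.02519 + 0.0722×1.00000 ≈ 0.15601
Color 2 (35,58,238):
  R=35: 35/255≈0.1373 > 0.04045 → ((0.1373+0.055)/1.055)^2.4 ≈ 0.01681
  G=58: 58/255≈0.2275 > 0.04045 → ((0.2275+0.055)/1.055)^2.4 ≈ 0.04231
  B=238: 238/255≈0.9333 > 0.04045 → ((0.9333+0.055)/1.055)^2.4 ≈ 0.85499
  L2 = 0.2126×0.01681 + 0.7152×0.04231 + 0.0722×0.85499 ≈ 0.09556
Lighter = 0.15601, Darker = 0.09556
Ratio = (L_lighter + 0.05) / (L_darker + 0.05)
Ratio = (0.15601 + 0.05) / (0.09556 + 0.05) = 0.20601 / 0.14556 ≈ 1.4152
Ratio ≈ 1.42:1


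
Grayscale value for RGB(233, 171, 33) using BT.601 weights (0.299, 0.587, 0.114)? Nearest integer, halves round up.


Gray = 0.299×R + 0.587×G + 0.114×B
Gray = 0.299×233 + 0.587×171 + 0.114×33
Gray = 69.667 + 100.377 + 3.762
Gray = 173.806 → round half up → 174
Gray = 174


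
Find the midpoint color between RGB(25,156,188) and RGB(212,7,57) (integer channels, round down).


Midpoint: each channel = ⌊(C₁+C₂)/2⌋
R: ⌊(25+212)/2⌋ = 118
G: ⌊(156+7)/2⌋ = 81
B: ⌊(188+57)/2⌋ = 122
= RGB(118, 81, 122)


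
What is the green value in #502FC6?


Color: #502FC6
R = 50 = 80
G = 2F = 47
B = C6 = 198
Green = 47


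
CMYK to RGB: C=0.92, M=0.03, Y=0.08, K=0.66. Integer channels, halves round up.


R = 255 × (1-C) × (1-K) = 255 × 0.08 × 0.34 = 6.936 → 7
G = 255 × (1-M) × (1-K) = 255 × 0.97 × 0.34 = 84.099 → 84
B = 255 × (1-Y) × (1-K) = 255 × 0.92 × 0.34 = 79.764 → 80
= RGB(7, 84, 80)


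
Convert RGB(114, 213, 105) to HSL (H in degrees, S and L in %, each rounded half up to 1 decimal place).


Normalize: R'=114/255≈0.4471, G'=213/255≈0.8353, B'=105/255≈0.4118
Max=213/255, Min=105/255, Δ=Max-Min=108/255
L = (Max+Min)/2 = (213+105)/510 = 318/510 = 0.62352… → L = 62.4%
L > 0.5 → S = Δ/(2-Max-Min) = 108/(510-213-105) = 108/192 = 0.5625 → S = 56.3%
(the 1/255 factors cancel in S and H, so raw channel differences can be used)
Max is G' → H = 60 × ((B-R)/Δ + 2) = 60 × ((105-114)/108 + 2)
  -9/108 + 2 = -0.0833… + 2 = 1.9166…
  H = 60 × 1.9166… = 115° → H = 115.0°
= HSL(115.0°, 56.3%, 62.4%)


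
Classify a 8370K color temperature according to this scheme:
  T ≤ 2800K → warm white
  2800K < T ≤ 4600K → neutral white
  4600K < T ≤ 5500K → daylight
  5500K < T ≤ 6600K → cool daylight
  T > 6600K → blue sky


Temperature: 8370K
8370K > 6600K → blue sky
Classification: blue sky


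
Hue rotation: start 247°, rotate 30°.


New hue = (H + rotation) mod 360
New hue = (247 + 30) mod 360
= 277 mod 360
= 277°


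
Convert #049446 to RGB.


04 → 4 (R)
94 → 148 (G)
46 → 70 (B)
= RGB(4, 148, 70)


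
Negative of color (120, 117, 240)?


Invert: (255-R, 255-G, 255-B)
R: 255-120 = 135
G: 255-117 = 138
B: 255-240 = 15
= RGB(135, 138, 15)


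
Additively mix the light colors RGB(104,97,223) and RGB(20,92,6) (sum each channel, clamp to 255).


Additive: each channel = min(255, C₁+C₂)
R: 104+20 = 124 → 124
G: 97+92 = 189 → 189
B: 223+6 = 229 → 229
= RGB(124, 189, 229)


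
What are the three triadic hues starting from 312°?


Triadic: equally spaced at 120° intervals
H1 = 312°
H2 = (312 + 120) mod 360 = 72°
H3 = (312 + 240) mod 360 = 192°
Triadic = 312°, 72°, 192°


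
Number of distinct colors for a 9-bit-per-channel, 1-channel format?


Total bits = 9 bits/channel × 1 channels = 9 bits
Distinct colors = 2^9
= 512 colors


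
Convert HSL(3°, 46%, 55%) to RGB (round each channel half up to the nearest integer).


H=3°, S=0.46, L=0.55
C = (1-|2L-1|)×S = (1-|0.10|)×0.46 = 0.414
H' = H/60 = 3/60 ≈ 0.0500; X = C×(1-|H' mod 2 - 1|) = 0.0207
m = L - C/2 = 0.55 - 0.207 = 0.343
Sector ⌊H'⌋ = 0 → (R',G',B') = (0.414, 0.0207, 0.0)
RGB = ((R'+m)×255, (G'+m)×255, (B'+m)×255) = (193.035, 92.7435, 87.465)
Round half up → RGB(193, 93, 87)


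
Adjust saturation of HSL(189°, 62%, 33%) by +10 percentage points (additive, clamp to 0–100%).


Original S = 62%
Adjustment = +10 percentage points
New S = 62 + (10) = 72
Clamp to [0, 100] → 72
= HSL(189°, 72%, 33%)


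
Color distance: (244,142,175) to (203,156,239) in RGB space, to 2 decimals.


d = √[(R₁-R₂)² + (G₁-G₂)² + (B₁-B₂)²]
d = √[(244-203)² + (142-156)² + (175-239)²]
d = √[1681 + 196 + 4096]
d = √5973
d ≈ 77.29


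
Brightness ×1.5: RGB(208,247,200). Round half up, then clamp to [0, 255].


Multiply each channel by 1.5, round half up, clamp to [0, 255]
R: 208×1.5 = 312 → clamp → 255
G: 247×1.5 = 370.5 → round → 371 → clamp → 255
B: 200×1.5 = 300 → clamp → 255
= RGB(255, 255, 255)


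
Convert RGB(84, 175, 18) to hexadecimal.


R = 84 → 54 (hex)
G = 175 → AF (hex)
B = 18 → 12 (hex)
Hex = #54AF12


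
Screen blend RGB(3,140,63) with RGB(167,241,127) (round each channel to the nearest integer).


Screen: C = 255 - (255-A)×(255-B)/255, rounded to nearest integer
R: 255 - (255-3)×(255-167)/255 = 255 - 22176/255 ≈ 255 - 86.965 = 168.035 → 168
G: 255 - (255-140)×(255-241)/255 = 255 - 1610/255 ≈ 255 - 6.314 = 248.686 → 249
B: 255 - (255-63)×(255-127)/255 = 255 - 24576/255 ≈ 255 - 96.376 = 158.624 → 159
= RGB(168, 249, 159)


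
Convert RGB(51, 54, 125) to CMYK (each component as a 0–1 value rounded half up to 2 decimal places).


R'=51/255≈0.2000, G'=54/255≈0.2118, B'=125/255≈0.4902
K = 1 - max(R',G',B') = 1 - 125/255 = 130/255 = 0.50980… → 0.51
(1-R'-K)/(1-K) simplifies to (max-R)/max with max = 125:
C = (125-51)/125 = 74/125 = 0.592 → 0.59
M = (125-54)/125 = 71/125 = 0.568 → 0.57
Y = (125-125)/125 = 0/125 = 0 → 0.00
= CMYK(0.59, 0.57, 0.00, 0.51)


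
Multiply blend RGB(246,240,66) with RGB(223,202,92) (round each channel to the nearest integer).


Multiply: C = A×B/255, rounded to nearest integer
R: 246×223/255 = 54858/255 ≈ 215.129 → 215
G: 240×202/255 = 48480/255 ≈ 190.118 → 190
B: 66×92/255 = 6072/255 ≈ 23.812 → 24
= RGB(215, 190, 24)


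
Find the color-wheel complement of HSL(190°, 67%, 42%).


Complement = opposite side of color wheel = hue + 180°
H' = (190 + 180) mod 360 = 10°
S and L unchanged.
= HSL(10°, 67%, 42%)


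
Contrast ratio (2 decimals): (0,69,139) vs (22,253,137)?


Linearize each sRGB channel c=v/255: c/12.92 if c ≤ 0.04045 else ((c+0.055)/1.055)^2.4
L = 0.2126×R_lin + 0.7152×G_lin + 0.0722×B_lin
Color 1 (0,69,139):
  R=0: 0/255≈0.0000 ≤ 0.04045 → 0.0000/12.92 ≈ 0.00000
  G=69: 69/255≈0.2706 > 0.04045 → ((0.2706+0.055)/1.055)^2.4 ≈ 0.05951
  B=139: 139/255≈0.5451 > 0.04045 → ((0.5451+0.055)/1.055)^2.4 ≈ 0.25818
  L1 = 0.2126×0.00000 + 0.7152×0.05951 + 0.0722×0.25818 ≈ 0.06120
Color 2 (22,253,137):
  R=22: 22/255≈0.0863 > 0.04045 → ((0.0863+0.055)/1.055)^2.4 ≈ 0.00802
  G=253: 253/255≈0.9922 > 0.04045 → ((0.9922+0.055)/1.055)^2.4 ≈ 0.98225
  B=137: 137/255≈0.5373 > 0.04045 → ((0.5373+0.055)/1.055)^2.4 ≈ 0.25016
  L2 = 0.2126×0.00802 + 0.7152×0.98225 + 0.0722×0.25016 ≈ 0.72227
Lighter = 0.72227, Darker = 0.06120
Ratio = (L_lighter + 0.05) / (L_darker + 0.05)
Ratio = (0.72227 + 0.05) / (0.06120 + 0.05) = 0.77227 / 0.11120 ≈ 6.9447
Ratio ≈ 6.94:1


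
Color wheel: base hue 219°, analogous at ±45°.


Base hue: 219°
Left analog: (219 - 45) mod 360 = 174°
Right analog: (219 + 45) mod 360 = 264°
Analogous hues = 174° and 264°


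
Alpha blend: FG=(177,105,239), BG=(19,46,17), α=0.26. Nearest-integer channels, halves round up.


C = α×F + (1-α)×B, with 1-α = 0.74
R: 0.26×177 + 0.74×19 = 46.02 + 14.06 = 60.08 → 60
G: 0.26×105 + 0.74×46 = 27.30 + 34.04 = 61.34 → 61
B: 0.26×239 + 0.74×17 = 62.14 + 12.58 = 74.72 → 75
= RGB(60, 61, 75)


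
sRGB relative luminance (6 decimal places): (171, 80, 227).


Linearize each channel (sRGB transfer function): c = v/255; c_lin = c/12.92 if c ≤ 0.04045, else ((c+0.055)/1.055)^2.4
  R: 171/255 ≈ 0.670588 > 0.04045 → ((0.670588+0.055)/1.055)^2.4 ≈ 0.407240
  G: 80/255 ≈ 0.313725 > 0.04045 → ((0.313725+0.055)/1.055)^2.4 ≈ 0.080220
  B: 227/255 ≈ 0.890196 > 0.04045 → ((0.890196+0.055)/1.055)^2.4 ≈ 0.768151
R_lin = 0.407240, G_lin = 0.080220, B_lin = 0.768151
L = 0.2126×R + 0.7152×G + 0.0722×B
L = 0.2126×0.407240 + 0.7152×0.080220 + 0.0722×0.768151
L ≈ 0.199413


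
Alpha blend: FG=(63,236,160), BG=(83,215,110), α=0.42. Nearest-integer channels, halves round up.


C = α×F + (1-α)×B, with 1-α = 0.58
R: 0.42×63 + 0.58×83 = 26.46 + 48.14 = 74.60 → 75
G: 0.42×236 + 0.58×215 = 99.12 + 124.70 = 223.82 → 224
B: 0.42×160 + 0.58×110 = 67.20 + 63.80 = 131.00 → 131
= RGB(75, 224, 131)


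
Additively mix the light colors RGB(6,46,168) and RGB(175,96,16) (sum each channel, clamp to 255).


Additive: each channel = min(255, C₁+C₂)
R: 6+175 = 181 → 181
G: 46+96 = 142 → 142
B: 168+16 = 184 → 184
= RGB(181, 142, 184)


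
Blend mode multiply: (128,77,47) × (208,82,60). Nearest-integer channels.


Multiply: C = A×B/255, rounded to nearest integer
R: 128×208/255 = 26624/255 ≈ 104.408 → 104
G: 77×82/255 = 6314/255 ≈ 24.761 → 25
B: 47×60/255 = 2820/255 ≈ 11.059 → 11
= RGB(104, 25, 11)


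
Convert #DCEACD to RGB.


DC → 220 (R)
EA → 234 (G)
CD → 205 (B)
= RGB(220, 234, 205)


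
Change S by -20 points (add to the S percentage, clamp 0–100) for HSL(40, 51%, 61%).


Original S = 51%
Adjustment = -20 percentage points
New S = 51 + (-20) = 31
Clamp to [0, 100] → 31
= HSL(40°, 31%, 61%)


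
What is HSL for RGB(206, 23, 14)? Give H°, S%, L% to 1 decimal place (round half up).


Normalize: R'=206/255≈0.8078, G'=23/255≈0.0902, B'=14/255≈0.0549
Max=206/255, Min=14/255, Δ=Max-Min=192/255
L = (Max+Min)/2 = (206+14)/510 = 220/510 = 0.43137… → L = 43.1%
L ≤ 0.5 → S = Δ/(Max+Min) = 192/(206+14) = 192/220 = 0.87272… → S = 87.3%
(the 1/255 factors cancel in S and H, so raw channel differences can be used)
Max is R' → H = 60 × (((G-B)/Δ) mod 6) = 60 × (((23-14)/192) mod 6)
  9/192 = 0.0468…
  H = 60 × 0.0468… = 2.812…° → H = 2.8°
= HSL(2.8°, 87.3%, 43.1%)


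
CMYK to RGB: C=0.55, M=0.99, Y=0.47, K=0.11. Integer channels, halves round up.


R = 255 × (1-C) × (1-K) = 255 × 0.45 × 0.89 = 102.1275 → 102
G = 255 × (1-M) × (1-K) = 255 × 0.01 × 0.89 = 2.2695 → 2
B = 255 × (1-Y) × (1-K) = 255 × 0.53 × 0.89 = 120.2835 → 120
= RGB(102, 2, 120)


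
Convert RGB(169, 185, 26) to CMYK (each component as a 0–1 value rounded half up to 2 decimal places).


R'=169/255≈0.6627, G'=185/255≈0.7255, B'=26/255≈0.1020
K = 1 - max(R',G',B') = 1 - 185/255 = 70/255 = 0.27450… → 0.27
(1-R'-K)/(1-K) simplifies to (max-R)/max with max = 185:
C = (185-169)/185 = 16/185 = 0.08648… → 0.09
M = (185-185)/185 = 0/185 = 0 → 0.00
Y = (185-26)/185 = 159/185 = 0.85945… → 0.86
= CMYK(0.09, 0.00, 0.86, 0.27)


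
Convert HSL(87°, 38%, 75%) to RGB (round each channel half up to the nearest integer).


H=87°, S=0.38, L=0.75
C = (1-|2L-1|)×S = (1-|0.50|)×0.38 = 0.19
H' = H/60 = 87/60 ≈ 1.4500; X = C×(1-|H' mod 2 - 1|) = 0.1045
m = L - C/2 = 0.75 - 0.095 = 0.655
Sector ⌊H'⌋ = 1 → (R',G',B') = (0.1045, 0.19, 0.0)
RGB = ((R'+m)×255, (G'+m)×255, (B'+m)×255) = (193.6725, 215.475, 167.025)
Round half up → RGB(194, 215, 167)


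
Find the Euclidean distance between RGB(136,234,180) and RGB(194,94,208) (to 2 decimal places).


d = √[(R₁-R₂)² + (G₁-G₂)² + (B₁-B₂)²]
d = √[(136-194)² + (234-94)² + (180-208)²]
d = √[3364 + 19600 + 784]
d = √23748
d ≈ 154.10


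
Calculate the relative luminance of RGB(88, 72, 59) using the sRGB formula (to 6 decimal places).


Linearize each channel (sRGB transfer function): c = v/255; c_lin = c/12.92 if c ≤ 0.04045, else ((c+0.055)/1.055)^2.4
  R: 88/255 ≈ 0.345098 > 0.04045 → ((0.345098+0.055)/1.055)^2.4 ≈ 0.097587
  G: 72/255 ≈ 0.282353 > 0.04045 → ((0.282353+0.055)/1.055)^2.4 ≈ 0.064803
  B: 59/255 ≈ 0.231373 > 0.04045 → ((0.231373+0.055)/1.055)^2.4 ≈ 0.043735
R_lin = 0.097587, G_lin = 0.064803, B_lin = 0.043735
L = 0.2126×R + 0.7152×G + 0.0722×B
L = 0.2126×0.097587 + 0.7152×0.064803 + 0.0722×0.043735
L ≈ 0.070252
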